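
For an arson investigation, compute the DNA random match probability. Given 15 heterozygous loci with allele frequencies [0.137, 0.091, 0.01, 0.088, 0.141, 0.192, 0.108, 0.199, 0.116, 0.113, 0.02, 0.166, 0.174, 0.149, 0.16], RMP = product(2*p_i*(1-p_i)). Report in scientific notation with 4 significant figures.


Computing RMP for 15 loci:
Locus 1: 2 * 0.137 * 0.863 = 0.236462
Locus 2: 2 * 0.091 * 0.909 = 0.165438
Locus 3: 2 * 0.01 * 0.99 = 0.0198
Locus 4: 2 * 0.088 * 0.912 = 0.160512
Locus 5: 2 * 0.141 * 0.859 = 0.242238
Locus 6: 2 * 0.192 * 0.808 = 0.310272
Locus 7: 2 * 0.108 * 0.892 = 0.192672
Locus 8: 2 * 0.199 * 0.801 = 0.318798
Locus 9: 2 * 0.116 * 0.884 = 0.205088
Locus 10: 2 * 0.113 * 0.887 = 0.200462
Locus 11: 2 * 0.02 * 0.98 = 0.0392
Locus 12: 2 * 0.166 * 0.834 = 0.276888
Locus 13: 2 * 0.174 * 0.826 = 0.287448
Locus 14: 2 * 0.149 * 0.851 = 0.253598
Locus 15: 2 * 0.16 * 0.84 = 0.2688
RMP = 5.019e-12

5.019e-12


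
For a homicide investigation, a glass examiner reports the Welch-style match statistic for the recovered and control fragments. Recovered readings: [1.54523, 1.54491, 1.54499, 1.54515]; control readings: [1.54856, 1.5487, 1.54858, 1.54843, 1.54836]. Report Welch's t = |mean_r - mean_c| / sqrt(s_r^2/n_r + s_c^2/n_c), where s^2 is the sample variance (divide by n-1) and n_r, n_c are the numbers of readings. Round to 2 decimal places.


Welch's t-criterion for glass RI comparison:
Recovered mean = sum / n_r = 6.18028 / 4 = 1.54507
Control mean = sum / n_c = 7.74263 / 5 = 1.548526
Recovered sample variance s_r^2 = 2.13333e-08
Control sample variance s_c^2 = 1.778e-08
Welch SE (unpooled) = sqrt(s_r^2/n_r + s_c^2/n_c) = sqrt(5.33333e-09 + 3.556e-09) = sqrt(8.88933e-09) = 9.42832e-05
|mean_r - mean_c| = 0.003456
t = 0.003456 / 9.42832e-05 = 36.66

36.66


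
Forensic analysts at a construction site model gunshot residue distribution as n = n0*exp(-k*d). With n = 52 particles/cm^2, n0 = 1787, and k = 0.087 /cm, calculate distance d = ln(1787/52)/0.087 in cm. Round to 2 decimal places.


GSR distance calculation:
n0/n = 1787 / 52 = 34.365385
ln(n0/n) = 3.53705
d = 3.53705 / 0.087 = 40.66 cm

40.66


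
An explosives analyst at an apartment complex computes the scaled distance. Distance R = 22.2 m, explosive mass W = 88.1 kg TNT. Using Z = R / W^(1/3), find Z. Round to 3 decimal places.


Scaled distance calculation:
W^(1/3) = 88.1^(1/3) = 4.449644
Z = R / W^(1/3) = 22.2 / 4.449644
Z = 4.989 m/kg^(1/3)

4.989


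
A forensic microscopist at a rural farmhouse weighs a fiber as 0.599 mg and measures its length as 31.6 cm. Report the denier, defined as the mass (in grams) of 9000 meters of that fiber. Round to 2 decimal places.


Denier calculation:
Mass in grams = 0.599 mg / 1000 = 0.000599 g
Length in meters = 31.6 cm / 100 = 0.316 m
Linear density = mass / length = 0.000599 / 0.316 = 0.00189557 g/m
Denier = (g/m) * 9000 = 0.00189557 * 9000 = 17.06

17.06


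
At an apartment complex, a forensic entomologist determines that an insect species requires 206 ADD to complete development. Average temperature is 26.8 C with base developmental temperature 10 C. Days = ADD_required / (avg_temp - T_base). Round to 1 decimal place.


Insect development time:
Effective temperature = avg_temp - T_base = 26.8 - 10 = 16.8 C
Days = ADD / effective_temp = 206 / 16.8 = 12.3 days

12.3


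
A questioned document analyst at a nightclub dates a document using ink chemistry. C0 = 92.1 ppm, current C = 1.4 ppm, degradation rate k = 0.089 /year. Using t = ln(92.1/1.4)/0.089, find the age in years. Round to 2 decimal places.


Document age estimation:
C0/C = 92.1 / 1.4 = 65.785714
ln(C0/C) = 4.186403
t = 4.186403 / 0.089 = 47.04 years

47.04


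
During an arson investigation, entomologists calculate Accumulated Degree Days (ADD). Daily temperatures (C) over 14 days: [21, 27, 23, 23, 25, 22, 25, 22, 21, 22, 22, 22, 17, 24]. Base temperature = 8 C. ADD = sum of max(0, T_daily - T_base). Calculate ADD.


Computing ADD day by day:
Day 1: max(0, 21 - 8) = 13
Day 2: max(0, 27 - 8) = 19
Day 3: max(0, 23 - 8) = 15
Day 4: max(0, 23 - 8) = 15
Day 5: max(0, 25 - 8) = 17
Day 6: max(0, 22 - 8) = 14
Day 7: max(0, 25 - 8) = 17
Day 8: max(0, 22 - 8) = 14
Day 9: max(0, 21 - 8) = 13
Day 10: max(0, 22 - 8) = 14
Day 11: max(0, 22 - 8) = 14
Day 12: max(0, 22 - 8) = 14
Day 13: max(0, 17 - 8) = 9
Day 14: max(0, 24 - 8) = 16
Total ADD = 204

204


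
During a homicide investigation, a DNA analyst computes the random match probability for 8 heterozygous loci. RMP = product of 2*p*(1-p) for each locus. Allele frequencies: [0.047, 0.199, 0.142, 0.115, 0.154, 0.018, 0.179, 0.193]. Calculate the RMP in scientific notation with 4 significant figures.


Computing RMP for 8 loci:
Locus 1: 2 * 0.047 * 0.953 = 0.089582
Locus 2: 2 * 0.199 * 0.801 = 0.318798
Locus 3: 2 * 0.142 * 0.858 = 0.243672
Locus 4: 2 * 0.115 * 0.885 = 0.20355
Locus 5: 2 * 0.154 * 0.846 = 0.260568
Locus 6: 2 * 0.018 * 0.982 = 0.035352
Locus 7: 2 * 0.179 * 0.821 = 0.293918
Locus 8: 2 * 0.193 * 0.807 = 0.311502
RMP = 1.195e-06

1.195e-06


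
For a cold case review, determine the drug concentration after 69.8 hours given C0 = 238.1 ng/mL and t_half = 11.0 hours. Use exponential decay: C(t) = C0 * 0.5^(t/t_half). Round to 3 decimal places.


Drug concentration decay:
Number of half-lives = t / t_half = 69.8 / 11.0 = 6.345455
Decay factor = 0.5^6.345455 = 0.01229781
C(t) = 238.1 * 0.01229781 = 2.928 ng/mL

2.928


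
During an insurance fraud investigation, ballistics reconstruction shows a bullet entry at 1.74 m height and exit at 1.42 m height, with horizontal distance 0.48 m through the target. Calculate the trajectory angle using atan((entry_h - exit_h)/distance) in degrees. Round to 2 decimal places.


Bullet trajectory angle:
Height difference = 1.74 - 1.42 = 0.32 m
angle = atan(0.32 / 0.48)
angle = atan(0.666667)
angle = 33.69 degrees

33.69


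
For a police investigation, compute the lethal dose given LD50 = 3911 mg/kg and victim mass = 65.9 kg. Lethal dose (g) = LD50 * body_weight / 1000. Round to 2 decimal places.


Lethal dose calculation:
Lethal dose = LD50 * body_weight / 1000
= 3911 * 65.9 / 1000
= 257734.9 / 1000
= 257.73 g

257.73


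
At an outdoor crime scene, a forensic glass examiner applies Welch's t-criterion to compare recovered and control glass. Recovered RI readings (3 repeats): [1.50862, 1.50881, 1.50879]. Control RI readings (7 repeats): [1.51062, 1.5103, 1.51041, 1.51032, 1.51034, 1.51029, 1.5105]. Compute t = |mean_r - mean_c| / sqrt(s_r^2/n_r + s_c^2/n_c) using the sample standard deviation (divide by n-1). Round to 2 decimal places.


Welch's t-criterion for glass RI comparison:
Recovered mean = sum / n_r = 4.52622 / 3 = 1.50874
Control mean = sum / n_c = 10.57278 / 7 = 1.5103971
Recovered sample variance s_r^2 = 1.09e-08
Control sample variance s_c^2 = 1.50905e-08
Welch SE (unpooled) = sqrt(s_r^2/n_r + s_c^2/n_c) = sqrt(3.63333e-09 + 2.15578e-09) = sqrt(5.78911e-09) = 7.60862e-05
|mean_r - mean_c| = 0.00165714
t = 0.00165714 / 7.60862e-05 = 21.78

21.78


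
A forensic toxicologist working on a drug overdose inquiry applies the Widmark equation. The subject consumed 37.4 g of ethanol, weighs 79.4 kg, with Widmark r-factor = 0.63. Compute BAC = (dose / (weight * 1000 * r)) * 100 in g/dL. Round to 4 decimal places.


Applying the Widmark formula:
BAC = (dose_g / (body_wt * 1000 * r)) * 100
Denominator = 79.4 * 1000 * 0.63 = 50022
BAC = (37.4 / 50022) * 100
BAC = 0.0748 g/dL

0.0748


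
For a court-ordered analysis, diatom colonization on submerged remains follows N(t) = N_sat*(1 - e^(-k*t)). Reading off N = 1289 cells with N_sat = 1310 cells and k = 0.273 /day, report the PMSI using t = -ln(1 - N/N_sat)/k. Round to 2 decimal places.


PMSI from diatom colonization curve:
N / N_sat = 1289 / 1310 = 0.983969
1 - N/N_sat = 0.016031
ln(1 - N/N_sat) = -4.133231
t = -ln(1 - N/N_sat) / k = -(-4.133231) / 0.273 = 15.14 days

15.14


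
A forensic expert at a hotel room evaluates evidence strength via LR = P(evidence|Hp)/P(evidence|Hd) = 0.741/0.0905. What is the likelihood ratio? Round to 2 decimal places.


Likelihood ratio calculation:
LR = P(E|Hp) / P(E|Hd)
LR = 0.741 / 0.0905
LR = 8.19

8.19


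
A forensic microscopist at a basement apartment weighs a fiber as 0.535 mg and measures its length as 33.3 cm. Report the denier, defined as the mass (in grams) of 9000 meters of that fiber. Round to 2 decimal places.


Denier calculation:
Mass in grams = 0.535 mg / 1000 = 0.000535 g
Length in meters = 33.3 cm / 100 = 0.333 m
Linear density = mass / length = 0.000535 / 0.333 = 0.00160661 g/m
Denier = (g/m) * 9000 = 0.00160661 * 9000 = 14.46

14.46


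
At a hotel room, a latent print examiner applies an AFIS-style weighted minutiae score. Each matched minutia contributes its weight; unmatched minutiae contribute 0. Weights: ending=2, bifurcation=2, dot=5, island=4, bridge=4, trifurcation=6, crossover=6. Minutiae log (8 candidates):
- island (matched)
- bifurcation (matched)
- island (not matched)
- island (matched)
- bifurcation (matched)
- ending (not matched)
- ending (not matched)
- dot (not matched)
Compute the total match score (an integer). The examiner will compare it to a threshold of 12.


Weighted minutiae match score:
  island: matched, +4 (running total 4)
  bifurcation: matched, +2 (running total 6)
  island: not matched, +0
  island: matched, +4 (running total 10)
  bifurcation: matched, +2 (running total 12)
  ending: not matched, +0
  ending: not matched, +0
  dot: not matched, +0
Total score = 12
Threshold = 12; verdict = identification

12


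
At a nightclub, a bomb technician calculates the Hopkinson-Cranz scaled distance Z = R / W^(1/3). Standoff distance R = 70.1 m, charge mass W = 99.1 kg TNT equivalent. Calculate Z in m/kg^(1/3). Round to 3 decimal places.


Scaled distance calculation:
W^(1/3) = 99.1^(1/3) = 4.627622
Z = R / W^(1/3) = 70.1 / 4.627622
Z = 15.148 m/kg^(1/3)

15.148


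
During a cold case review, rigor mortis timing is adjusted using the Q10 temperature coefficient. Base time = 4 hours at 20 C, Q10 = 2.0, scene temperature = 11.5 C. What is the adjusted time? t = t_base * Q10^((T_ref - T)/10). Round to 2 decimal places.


Rigor mortis time adjustment:
Exponent = (T_ref - T_actual) / 10 = (20 - 11.5) / 10 = 0.85
Q10 factor = 2.0^0.85 = 1.8025
t_adjusted = 4 * 1.8025 = 7.21 hours

7.21


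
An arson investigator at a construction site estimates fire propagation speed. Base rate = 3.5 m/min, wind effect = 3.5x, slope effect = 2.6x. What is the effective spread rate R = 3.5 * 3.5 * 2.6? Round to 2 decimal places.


Fire spread rate calculation:
R = R0 * wind_factor * slope_factor
= 3.5 * 3.5 * 2.6
= 12.25 * 2.6
= 31.85 m/min

31.85


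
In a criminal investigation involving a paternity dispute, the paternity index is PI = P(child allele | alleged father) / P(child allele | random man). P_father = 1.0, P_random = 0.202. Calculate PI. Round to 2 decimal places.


Paternity Index calculation:
PI = P(allele|father) / P(allele|random)
PI = 1.0 / 0.202
PI = 4.95

4.95


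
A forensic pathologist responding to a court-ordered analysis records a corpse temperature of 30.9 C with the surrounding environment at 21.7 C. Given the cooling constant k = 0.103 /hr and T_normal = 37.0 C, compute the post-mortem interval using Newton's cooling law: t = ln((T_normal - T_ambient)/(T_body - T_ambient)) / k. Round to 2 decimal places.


Using Newton's law of cooling:
t = ln((T_normal - T_ambient) / (T_body - T_ambient)) / k
T_normal - T_ambient = 15.3
T_body - T_ambient = 9.2
Ratio = 1.663043
ln(ratio) = 0.508649
t = 0.508649 / 0.103 = 4.94 hours

4.94


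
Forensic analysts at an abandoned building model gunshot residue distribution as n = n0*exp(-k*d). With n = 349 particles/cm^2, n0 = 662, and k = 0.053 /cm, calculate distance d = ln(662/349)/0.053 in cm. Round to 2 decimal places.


GSR distance calculation:
n0/n = 662 / 349 = 1.896848
ln(n0/n) = 0.640194
d = 0.640194 / 0.053 = 12.08 cm

12.08


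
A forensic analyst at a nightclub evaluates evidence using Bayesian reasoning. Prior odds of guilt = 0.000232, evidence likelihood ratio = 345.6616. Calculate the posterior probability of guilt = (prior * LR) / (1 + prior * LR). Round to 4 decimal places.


Bayesian evidence evaluation:
Posterior odds = prior_odds * LR = 0.000232 * 345.6616 = 0.08019349
Posterior probability = posterior_odds / (1 + posterior_odds)
= 0.08019349 / (1 + 0.08019349)
= 0.08019349 / 1.08019349
= 0.0742

0.0742


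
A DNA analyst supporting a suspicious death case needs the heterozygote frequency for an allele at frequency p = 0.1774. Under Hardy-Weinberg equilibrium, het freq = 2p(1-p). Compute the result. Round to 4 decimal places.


Hardy-Weinberg heterozygote frequency:
q = 1 - p = 1 - 0.1774 = 0.8226
2pq = 2 * 0.1774 * 0.8226 = 0.2919

0.2919


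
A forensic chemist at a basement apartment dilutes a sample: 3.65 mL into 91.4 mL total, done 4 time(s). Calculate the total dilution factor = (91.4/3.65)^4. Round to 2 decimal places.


Dilution factor calculation:
Single dilution = V_total / V_sample = 91.4 / 3.65 ≈ 25.041096
Number of dilutions = 4
Total DF = (91.4 / 3.65)^4 (full precision, rounded at the end) = 393199.83

393199.83


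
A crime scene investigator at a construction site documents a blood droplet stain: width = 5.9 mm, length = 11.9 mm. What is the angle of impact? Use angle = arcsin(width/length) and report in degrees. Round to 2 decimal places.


Blood spatter impact angle calculation:
width / length = 5.9 / 11.9 = 0.495798
angle = arcsin(0.495798)
angle = 29.72 degrees

29.72


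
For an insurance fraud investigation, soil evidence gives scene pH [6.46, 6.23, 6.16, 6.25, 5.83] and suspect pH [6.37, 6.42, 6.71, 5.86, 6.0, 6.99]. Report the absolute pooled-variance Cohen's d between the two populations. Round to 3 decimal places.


Pooled-variance Cohen's d for soil pH comparison:
Scene mean = 30.93 / 5 = 6.186
Suspect mean = 38.35 / 6 = 6.391667
Scene sample variance s_s^2 = 0.05213
Suspect sample variance s_c^2 = 0.179337
Pooled variance = ((n_s-1)*s_s^2 + (n_c-1)*s_c^2) / (n_s + n_c - 2) = 0.1228
Pooled SD = sqrt(0.1228) = 0.350428
Mean difference = -0.205667
|d| = |-0.205667| / 0.350428 = 0.587

0.587


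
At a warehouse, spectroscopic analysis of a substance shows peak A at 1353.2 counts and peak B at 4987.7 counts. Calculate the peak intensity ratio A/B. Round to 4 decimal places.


Spectral peak ratio:
Peak A = 1353.2 counts
Peak B = 4987.7 counts
Ratio = 1353.2 / 4987.7 = 0.2713

0.2713


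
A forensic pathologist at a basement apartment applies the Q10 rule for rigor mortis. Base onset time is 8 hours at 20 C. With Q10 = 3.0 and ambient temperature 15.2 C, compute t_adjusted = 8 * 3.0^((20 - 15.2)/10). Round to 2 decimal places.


Rigor mortis time adjustment:
Exponent = (T_ref - T_actual) / 10 = (20 - 15.2) / 10 = 0.48
Q10 factor = 3.0^0.48 = 1.69441
t_adjusted = 8 * 1.69441 = 13.56 hours

13.56


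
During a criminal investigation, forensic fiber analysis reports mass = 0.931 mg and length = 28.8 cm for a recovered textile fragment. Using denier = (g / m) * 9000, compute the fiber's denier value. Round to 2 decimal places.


Denier calculation:
Mass in grams = 0.931 mg / 1000 = 0.000931 g
Length in meters = 28.8 cm / 100 = 0.288 m
Linear density = mass / length = 0.000931 / 0.288 = 0.00323264 g/m
Denier = (g/m) * 9000 = 0.00323264 * 9000 = 29.09

29.09


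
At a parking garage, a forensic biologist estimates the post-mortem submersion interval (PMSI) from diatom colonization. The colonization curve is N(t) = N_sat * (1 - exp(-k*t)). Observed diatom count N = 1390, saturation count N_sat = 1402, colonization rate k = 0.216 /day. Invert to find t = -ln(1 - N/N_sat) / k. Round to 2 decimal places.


PMSI from diatom colonization curve:
N / N_sat = 1390 / 1402 = 0.991441
1 - N/N_sat = 0.008559
ln(1 - N/N_sat) = -4.760772
t = -ln(1 - N/N_sat) / k = -(-4.760772) / 0.216 = 22.04 days

22.04


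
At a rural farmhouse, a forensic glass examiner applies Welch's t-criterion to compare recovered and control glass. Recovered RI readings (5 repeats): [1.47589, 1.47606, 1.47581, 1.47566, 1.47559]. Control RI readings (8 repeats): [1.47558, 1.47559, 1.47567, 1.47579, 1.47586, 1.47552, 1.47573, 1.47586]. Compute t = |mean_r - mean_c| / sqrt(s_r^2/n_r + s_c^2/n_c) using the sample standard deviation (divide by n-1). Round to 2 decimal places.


Welch's t-criterion for glass RI comparison:
Recovered mean = sum / n_r = 7.37901 / 5 = 1.475802
Control mean = sum / n_c = 11.8056 / 8 = 1.4757
Recovered sample variance s_r^2 = 3.487e-08
Control sample variance s_c^2 = 1.71429e-08
Welch SE (unpooled) = sqrt(s_r^2/n_r + s_c^2/n_c) = sqrt(6.974e-09 + 2.14286e-09) = sqrt(9.11686e-09) = 9.54822e-05
|mean_r - mean_c| = 0.000102
t = 0.000102 / 9.54822e-05 = 1.07

1.07


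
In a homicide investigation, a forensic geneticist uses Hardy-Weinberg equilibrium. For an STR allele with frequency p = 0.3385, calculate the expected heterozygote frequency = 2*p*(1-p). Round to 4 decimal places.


Hardy-Weinberg heterozygote frequency:
q = 1 - p = 1 - 0.3385 = 0.6615
2pq = 2 * 0.3385 * 0.6615 = 0.4478

0.4478


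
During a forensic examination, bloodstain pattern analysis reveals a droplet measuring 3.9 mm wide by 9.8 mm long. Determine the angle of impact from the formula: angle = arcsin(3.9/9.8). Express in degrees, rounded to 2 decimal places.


Blood spatter impact angle calculation:
width / length = 3.9 / 9.8 = 0.397959
angle = arcsin(0.397959)
angle = 23.45 degrees

23.45


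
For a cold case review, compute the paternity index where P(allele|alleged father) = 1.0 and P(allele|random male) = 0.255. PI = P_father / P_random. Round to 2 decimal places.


Paternity Index calculation:
PI = P(allele|father) / P(allele|random)
PI = 1.0 / 0.255
PI = 3.92

3.92


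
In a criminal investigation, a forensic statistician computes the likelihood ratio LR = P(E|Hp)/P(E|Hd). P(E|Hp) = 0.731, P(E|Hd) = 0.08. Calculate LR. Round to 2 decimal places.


Likelihood ratio calculation:
LR = P(E|Hp) / P(E|Hd)
LR = 0.731 / 0.08
LR = 9.14

9.14


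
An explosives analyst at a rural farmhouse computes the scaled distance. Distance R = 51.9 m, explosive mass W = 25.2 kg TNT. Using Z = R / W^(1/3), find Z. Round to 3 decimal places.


Scaled distance calculation:
W^(1/3) = 25.2^(1/3) = 2.931794
Z = R / W^(1/3) = 51.9 / 2.931794
Z = 17.702 m/kg^(1/3)

17.702


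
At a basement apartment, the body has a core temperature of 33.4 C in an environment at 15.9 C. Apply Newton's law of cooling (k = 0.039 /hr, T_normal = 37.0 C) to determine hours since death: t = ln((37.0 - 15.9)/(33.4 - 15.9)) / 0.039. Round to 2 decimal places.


Using Newton's law of cooling:
t = ln((T_normal - T_ambient) / (T_body - T_ambient)) / k
T_normal - T_ambient = 21.1
T_body - T_ambient = 17.5
Ratio = 1.205714
ln(ratio) = 0.187072
t = 0.187072 / 0.039 = 4.80 hours

4.80


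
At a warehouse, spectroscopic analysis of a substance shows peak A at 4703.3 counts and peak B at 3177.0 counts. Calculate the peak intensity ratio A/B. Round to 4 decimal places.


Spectral peak ratio:
Peak A = 4703.3 counts
Peak B = 3177.0 counts
Ratio = 4703.3 / 3177.0 = 1.4804

1.4804


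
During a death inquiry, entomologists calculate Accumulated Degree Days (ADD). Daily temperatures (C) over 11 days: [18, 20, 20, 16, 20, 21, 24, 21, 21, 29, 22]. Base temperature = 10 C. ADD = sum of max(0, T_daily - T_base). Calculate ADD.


Computing ADD day by day:
Day 1: max(0, 18 - 10) = 8
Day 2: max(0, 20 - 10) = 10
Day 3: max(0, 20 - 10) = 10
Day 4: max(0, 16 - 10) = 6
Day 5: max(0, 20 - 10) = 10
Day 6: max(0, 21 - 10) = 11
Day 7: max(0, 24 - 10) = 14
Day 8: max(0, 21 - 10) = 11
Day 9: max(0, 21 - 10) = 11
Day 10: max(0, 29 - 10) = 19
Day 11: max(0, 22 - 10) = 12
Total ADD = 122

122


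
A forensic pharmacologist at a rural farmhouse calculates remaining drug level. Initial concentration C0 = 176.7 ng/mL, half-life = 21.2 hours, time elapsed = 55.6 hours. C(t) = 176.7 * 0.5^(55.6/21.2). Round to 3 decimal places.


Drug concentration decay:
Number of half-lives = t / t_half = 55.6 / 21.2 = 2.622642
Decay factor = 0.5^2.622642 = 0.16237011
C(t) = 176.7 * 0.16237011 = 28.691 ng/mL

28.691


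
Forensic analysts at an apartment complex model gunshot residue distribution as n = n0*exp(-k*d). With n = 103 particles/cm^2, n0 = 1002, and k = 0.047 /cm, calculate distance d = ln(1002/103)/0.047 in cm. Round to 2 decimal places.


GSR distance calculation:
n0/n = 1002 / 103 = 9.728155
ln(n0/n) = 2.275024
d = 2.275024 / 0.047 = 48.40 cm

48.40


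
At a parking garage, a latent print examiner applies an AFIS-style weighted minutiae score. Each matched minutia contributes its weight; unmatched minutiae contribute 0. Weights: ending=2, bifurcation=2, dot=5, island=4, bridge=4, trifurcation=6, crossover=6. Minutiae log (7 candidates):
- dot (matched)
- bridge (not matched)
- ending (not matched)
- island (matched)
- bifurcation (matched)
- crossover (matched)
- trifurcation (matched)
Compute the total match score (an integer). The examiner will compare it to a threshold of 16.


Weighted minutiae match score:
  dot: matched, +5 (running total 5)
  bridge: not matched, +0
  ending: not matched, +0
  island: matched, +4 (running total 9)
  bifurcation: matched, +2 (running total 11)
  crossover: matched, +6 (running total 17)
  trifurcation: matched, +6 (running total 23)
Total score = 23
Threshold = 16; verdict = identification

23


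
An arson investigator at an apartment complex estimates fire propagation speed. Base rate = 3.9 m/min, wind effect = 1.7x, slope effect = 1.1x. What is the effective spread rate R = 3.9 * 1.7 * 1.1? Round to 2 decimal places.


Fire spread rate calculation:
R = R0 * wind_factor * slope_factor
= 3.9 * 1.7 * 1.1
= 6.63 * 1.1
= 7.29 m/min

7.29


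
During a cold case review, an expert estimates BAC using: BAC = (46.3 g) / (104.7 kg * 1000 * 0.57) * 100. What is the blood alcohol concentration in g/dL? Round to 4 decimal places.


Applying the Widmark formula:
BAC = (dose_g / (body_wt * 1000 * r)) * 100
Denominator = 104.7 * 1000 * 0.57 = 59679
BAC = (46.3 / 59679) * 100
BAC = 0.0776 g/dL

0.0776


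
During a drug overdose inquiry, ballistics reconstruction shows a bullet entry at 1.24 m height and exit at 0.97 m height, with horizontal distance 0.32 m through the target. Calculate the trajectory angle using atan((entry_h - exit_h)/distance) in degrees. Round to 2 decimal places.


Bullet trajectory angle:
Height difference = 1.24 - 0.97 = 0.27 m
angle = atan(0.27 / 0.32)
angle = atan(0.84375)
angle = 40.16 degrees

40.16


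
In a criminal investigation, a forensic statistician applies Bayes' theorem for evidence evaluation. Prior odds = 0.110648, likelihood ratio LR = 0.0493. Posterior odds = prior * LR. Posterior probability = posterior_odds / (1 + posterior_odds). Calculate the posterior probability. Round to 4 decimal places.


Bayesian evidence evaluation:
Posterior odds = prior_odds * LR = 0.110648 * 0.0493 = 0.005454946
Posterior probability = posterior_odds / (1 + posterior_odds)
= 0.005454946 / (1 + 0.005454946)
= 0.005454946 / 1.005454946
= 0.0054

0.0054


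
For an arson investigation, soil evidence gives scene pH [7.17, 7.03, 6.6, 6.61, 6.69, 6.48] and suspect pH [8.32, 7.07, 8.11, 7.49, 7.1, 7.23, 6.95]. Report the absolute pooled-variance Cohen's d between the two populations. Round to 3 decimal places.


Pooled-variance Cohen's d for soil pH comparison:
Scene mean = 40.58 / 6 = 6.763333
Suspect mean = 52.27 / 7 = 7.467143
Scene sample variance s_s^2 = 0.074467
Suspect sample variance s_c^2 = 0.29289
Pooled variance = ((n_s-1)*s_s^2 + (n_c-1)*s_c^2) / (n_s + n_c - 2) = 0.193607
Pooled SD = sqrt(0.193607) = 0.440008
Mean difference = -0.70381
|d| = |-0.70381| / 0.440008 = 1.600

1.600


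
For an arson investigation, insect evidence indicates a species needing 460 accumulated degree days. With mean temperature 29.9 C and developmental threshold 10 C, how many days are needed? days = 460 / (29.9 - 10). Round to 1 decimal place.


Insect development time:
Effective temperature = avg_temp - T_base = 29.9 - 10 = 19.9 C
Days = ADD / effective_temp = 460 / 19.9 = 23.1 days

23.1


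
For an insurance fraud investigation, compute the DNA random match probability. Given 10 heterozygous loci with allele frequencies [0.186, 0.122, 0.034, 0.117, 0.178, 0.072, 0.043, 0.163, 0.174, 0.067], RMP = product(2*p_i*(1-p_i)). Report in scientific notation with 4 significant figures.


Computing RMP for 10 loci:
Locus 1: 2 * 0.186 * 0.814 = 0.302808
Locus 2: 2 * 0.122 * 0.878 = 0.214232
Locus 3: 2 * 0.034 * 0.966 = 0.065688
Locus 4: 2 * 0.117 * 0.883 = 0.206622
Locus 5: 2 * 0.178 * 0.822 = 0.292632
Locus 6: 2 * 0.072 * 0.928 = 0.133632
Locus 7: 2 * 0.043 * 0.957 = 0.082302
Locus 8: 2 * 0.163 * 0.837 = 0.272862
Locus 9: 2 * 0.174 * 0.826 = 0.287448
Locus 10: 2 * 0.067 * 0.933 = 0.125022
RMP = 2.779e-08

2.779e-08


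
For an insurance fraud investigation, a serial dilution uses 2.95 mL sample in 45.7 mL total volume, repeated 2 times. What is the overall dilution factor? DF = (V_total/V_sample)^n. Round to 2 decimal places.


Dilution factor calculation:
Single dilution = V_total / V_sample = 45.7 / 2.95 ≈ 15.491525
Number of dilutions = 2
Total DF = (45.7 / 2.95)^2 (full precision, rounded at the end) = 239.99

239.99


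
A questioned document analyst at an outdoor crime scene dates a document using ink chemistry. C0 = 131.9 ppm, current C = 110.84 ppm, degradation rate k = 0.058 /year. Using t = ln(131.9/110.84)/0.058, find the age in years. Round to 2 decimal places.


Document age estimation:
C0/C = 131.9 / 110.84 = 1.190004
ln(C0/C) = 0.173957
t = 0.173957 / 0.058 = 3.00 years

3.00


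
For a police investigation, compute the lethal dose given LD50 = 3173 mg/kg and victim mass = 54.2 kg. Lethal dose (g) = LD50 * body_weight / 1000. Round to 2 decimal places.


Lethal dose calculation:
Lethal dose = LD50 * body_weight / 1000
= 3173 * 54.2 / 1000
= 171976.6 / 1000
= 171.98 g

171.98


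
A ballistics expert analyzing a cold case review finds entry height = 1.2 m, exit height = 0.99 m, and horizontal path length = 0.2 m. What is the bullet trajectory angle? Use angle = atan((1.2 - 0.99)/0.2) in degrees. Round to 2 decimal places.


Bullet trajectory angle:
Height difference = 1.2 - 0.99 = 0.21 m
angle = atan(0.21 / 0.2)
angle = atan(1.05)
angle = 46.40 degrees

46.40


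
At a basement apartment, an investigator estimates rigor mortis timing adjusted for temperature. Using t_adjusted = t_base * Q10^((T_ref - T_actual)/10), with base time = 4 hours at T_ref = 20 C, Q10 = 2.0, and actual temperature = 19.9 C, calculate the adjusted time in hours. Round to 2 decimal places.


Rigor mortis time adjustment:
Exponent = (T_ref - T_actual) / 10 = (20 - 19.9) / 10 = 0.01
Q10 factor = 2.0^0.01 = 1.00696
t_adjusted = 4 * 1.00696 = 4.03 hours

4.03


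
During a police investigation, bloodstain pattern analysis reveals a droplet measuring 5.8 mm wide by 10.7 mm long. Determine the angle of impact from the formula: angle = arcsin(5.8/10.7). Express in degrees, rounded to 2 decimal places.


Blood spatter impact angle calculation:
width / length = 5.8 / 10.7 = 0.542056
angle = arcsin(0.542056)
angle = 32.82 degrees

32.82


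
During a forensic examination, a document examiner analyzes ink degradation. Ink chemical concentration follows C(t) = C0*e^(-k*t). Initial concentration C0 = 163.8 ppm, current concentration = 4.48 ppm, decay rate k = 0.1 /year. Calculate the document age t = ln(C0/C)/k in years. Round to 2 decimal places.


Document age estimation:
C0/C = 163.8 / 4.48 = 36.5625
ln(C0/C) = 3.599023
t = 3.599023 / 0.1 = 35.99 years

35.99


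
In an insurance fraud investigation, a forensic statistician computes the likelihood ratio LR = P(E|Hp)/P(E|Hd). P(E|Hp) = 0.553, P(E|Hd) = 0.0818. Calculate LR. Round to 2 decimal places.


Likelihood ratio calculation:
LR = P(E|Hp) / P(E|Hd)
LR = 0.553 / 0.0818
LR = 6.76

6.76


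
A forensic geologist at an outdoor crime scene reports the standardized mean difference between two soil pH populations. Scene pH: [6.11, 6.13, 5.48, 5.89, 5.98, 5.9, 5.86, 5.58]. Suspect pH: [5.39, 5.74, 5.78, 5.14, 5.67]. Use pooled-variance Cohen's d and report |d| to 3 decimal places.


Pooled-variance Cohen's d for soil pH comparison:
Scene mean = 46.93 / 8 = 5.86625
Suspect mean = 27.72 / 5 = 5.544
Scene sample variance s_s^2 = 0.053541
Suspect sample variance s_c^2 = 0.07423
Pooled variance = ((n_s-1)*s_s^2 + (n_c-1)*s_c^2) / (n_s + n_c - 2) = 0.061064
Pooled SD = sqrt(0.061064) = 0.247111
Mean difference = 0.32225
|d| = |0.32225| / 0.247111 = 1.304

1.304


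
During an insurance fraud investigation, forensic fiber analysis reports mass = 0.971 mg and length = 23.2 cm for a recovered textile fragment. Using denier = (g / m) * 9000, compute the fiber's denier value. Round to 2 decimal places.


Denier calculation:
Mass in grams = 0.971 mg / 1000 = 0.000971 g
Length in meters = 23.2 cm / 100 = 0.232 m
Linear density = mass / length = 0.000971 / 0.232 = 0.00418534 g/m
Denier = (g/m) * 9000 = 0.00418534 * 9000 = 37.67

37.67


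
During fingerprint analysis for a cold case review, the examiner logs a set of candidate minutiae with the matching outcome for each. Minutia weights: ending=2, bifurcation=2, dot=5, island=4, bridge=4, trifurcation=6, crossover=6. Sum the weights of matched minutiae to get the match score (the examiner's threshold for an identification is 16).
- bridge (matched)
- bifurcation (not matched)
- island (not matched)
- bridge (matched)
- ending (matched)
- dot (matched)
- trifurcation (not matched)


Weighted minutiae match score:
  bridge: matched, +4 (running total 4)
  bifurcation: not matched, +0
  island: not matched, +0
  bridge: matched, +4 (running total 8)
  ending: matched, +2 (running total 10)
  dot: matched, +5 (running total 15)
  trifurcation: not matched, +0
Total score = 15
Threshold = 16; verdict = inconclusive

15


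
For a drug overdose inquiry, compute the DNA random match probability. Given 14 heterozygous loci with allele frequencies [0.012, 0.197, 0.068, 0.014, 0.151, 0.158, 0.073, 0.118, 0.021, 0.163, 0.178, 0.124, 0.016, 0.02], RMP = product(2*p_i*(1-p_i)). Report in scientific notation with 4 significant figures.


Computing RMP for 14 loci:
Locus 1: 2 * 0.012 * 0.988 = 0.023712
Locus 2: 2 * 0.197 * 0.803 = 0.316382
Locus 3: 2 * 0.068 * 0.932 = 0.126752
Locus 4: 2 * 0.014 * 0.986 = 0.027608
Locus 5: 2 * 0.151 * 0.849 = 0.256398
Locus 6: 2 * 0.158 * 0.842 = 0.266072
Locus 7: 2 * 0.073 * 0.927 = 0.135342
Locus 8: 2 * 0.118 * 0.882 = 0.208152
Locus 9: 2 * 0.021 * 0.979 = 0.041118
Locus 10: 2 * 0.163 * 0.837 = 0.272862
Locus 11: 2 * 0.178 * 0.822 = 0.292632
Locus 12: 2 * 0.124 * 0.876 = 0.217248
Locus 13: 2 * 0.016 * 0.984 = 0.031488
Locus 14: 2 * 0.02 * 0.98 = 0.0392
RMP = 4.442e-14

4.442e-14


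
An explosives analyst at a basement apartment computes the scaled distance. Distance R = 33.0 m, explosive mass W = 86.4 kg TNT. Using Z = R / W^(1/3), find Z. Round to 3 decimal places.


Scaled distance calculation:
W^(1/3) = 86.4^(1/3) = 4.420838
Z = R / W^(1/3) = 33.0 / 4.420838
Z = 7.465 m/kg^(1/3)

7.465


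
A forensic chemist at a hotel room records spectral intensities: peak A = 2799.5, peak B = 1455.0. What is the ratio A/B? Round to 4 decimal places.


Spectral peak ratio:
Peak A = 2799.5 counts
Peak B = 1455.0 counts
Ratio = 2799.5 / 1455.0 = 1.9241

1.9241


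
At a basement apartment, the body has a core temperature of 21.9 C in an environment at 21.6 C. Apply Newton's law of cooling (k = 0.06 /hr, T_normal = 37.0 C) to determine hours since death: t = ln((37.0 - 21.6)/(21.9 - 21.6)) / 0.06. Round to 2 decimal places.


Using Newton's law of cooling:
t = ln((T_normal - T_ambient) / (T_body - T_ambient)) / k
T_normal - T_ambient = 15.4
T_body - T_ambient = 0.3
Ratio = 51.333333
ln(ratio) = 3.93834
t = 3.93834 / 0.06 = 65.64 hours

65.64


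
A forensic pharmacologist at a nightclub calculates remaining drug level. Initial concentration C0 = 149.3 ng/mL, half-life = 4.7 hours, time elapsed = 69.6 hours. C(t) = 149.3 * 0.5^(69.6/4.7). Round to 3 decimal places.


Drug concentration decay:
Number of half-lives = t / t_half = 69.6 / 4.7 = 14.808511
Decay factor = 0.5^14.808511 = 0.00003485
C(t) = 149.3 * 0.00003485 = 0.005 ng/mL

0.005


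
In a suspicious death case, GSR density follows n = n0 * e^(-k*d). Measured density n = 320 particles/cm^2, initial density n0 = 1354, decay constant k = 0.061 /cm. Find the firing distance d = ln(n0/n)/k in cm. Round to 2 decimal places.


GSR distance calculation:
n0/n = 1354 / 320 = 4.23125
ln(n0/n) = 1.442497
d = 1.442497 / 0.061 = 23.65 cm

23.65


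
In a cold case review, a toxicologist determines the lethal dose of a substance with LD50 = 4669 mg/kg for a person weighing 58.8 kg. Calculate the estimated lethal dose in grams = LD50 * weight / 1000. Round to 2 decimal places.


Lethal dose calculation:
Lethal dose = LD50 * body_weight / 1000
= 4669 * 58.8 / 1000
= 274537.2 / 1000
= 274.54 g

274.54


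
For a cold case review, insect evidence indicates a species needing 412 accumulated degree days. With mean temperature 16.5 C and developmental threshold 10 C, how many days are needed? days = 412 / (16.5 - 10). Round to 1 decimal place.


Insect development time:
Effective temperature = avg_temp - T_base = 16.5 - 10 = 6.5 C
Days = ADD / effective_temp = 412 / 6.5 = 63.4 days

63.4


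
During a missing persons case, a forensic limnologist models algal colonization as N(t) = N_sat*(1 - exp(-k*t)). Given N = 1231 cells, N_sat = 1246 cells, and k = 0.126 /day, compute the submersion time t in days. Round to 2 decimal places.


PMSI from diatom colonization curve:
N / N_sat = 1231 / 1246 = 0.987961
1 - N/N_sat = 0.012039
ln(1 - N/N_sat) = -4.419604
t = -ln(1 - N/N_sat) / k = -(-4.419604) / 0.126 = 35.08 days

35.08


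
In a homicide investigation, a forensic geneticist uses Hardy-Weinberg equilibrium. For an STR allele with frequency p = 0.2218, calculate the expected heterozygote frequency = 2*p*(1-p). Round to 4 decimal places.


Hardy-Weinberg heterozygote frequency:
q = 1 - p = 1 - 0.2218 = 0.7782
2pq = 2 * 0.2218 * 0.7782 = 0.3452

0.3452


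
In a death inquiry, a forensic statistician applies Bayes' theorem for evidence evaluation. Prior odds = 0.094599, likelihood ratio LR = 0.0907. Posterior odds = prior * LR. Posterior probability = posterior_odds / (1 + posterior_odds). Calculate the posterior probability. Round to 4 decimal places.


Bayesian evidence evaluation:
Posterior odds = prior_odds * LR = 0.094599 * 0.0907 = 0.008580129
Posterior probability = posterior_odds / (1 + posterior_odds)
= 0.008580129 / (1 + 0.008580129)
= 0.008580129 / 1.008580129
= 0.0085

0.0085


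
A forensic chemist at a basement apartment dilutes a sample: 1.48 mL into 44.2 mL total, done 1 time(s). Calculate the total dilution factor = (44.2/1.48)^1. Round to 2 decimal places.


Dilution factor calculation:
Single dilution = V_total / V_sample = 44.2 / 1.48 ≈ 29.864865
Number of dilutions = 1
Total DF = (44.2 / 1.48)^1 (full precision, rounded at the end) = 29.86

29.86


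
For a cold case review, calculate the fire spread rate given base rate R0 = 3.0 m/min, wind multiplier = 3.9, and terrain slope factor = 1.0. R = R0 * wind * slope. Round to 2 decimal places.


Fire spread rate calculation:
R = R0 * wind_factor * slope_factor
= 3.0 * 3.9 * 1.0
= 11.7 * 1.0
= 11.70 m/min

11.70


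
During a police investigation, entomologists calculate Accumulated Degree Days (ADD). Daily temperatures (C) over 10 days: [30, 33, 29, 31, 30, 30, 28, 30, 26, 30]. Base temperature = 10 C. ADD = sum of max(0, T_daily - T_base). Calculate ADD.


Computing ADD day by day:
Day 1: max(0, 30 - 10) = 20
Day 2: max(0, 33 - 10) = 23
Day 3: max(0, 29 - 10) = 19
Day 4: max(0, 31 - 10) = 21
Day 5: max(0, 30 - 10) = 20
Day 6: max(0, 30 - 10) = 20
Day 7: max(0, 28 - 10) = 18
Day 8: max(0, 30 - 10) = 20
Day 9: max(0, 26 - 10) = 16
Day 10: max(0, 30 - 10) = 20
Total ADD = 197

197


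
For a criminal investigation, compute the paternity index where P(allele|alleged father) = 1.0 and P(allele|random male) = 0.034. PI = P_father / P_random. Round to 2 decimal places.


Paternity Index calculation:
PI = P(allele|father) / P(allele|random)
PI = 1.0 / 0.034
PI = 29.41

29.41


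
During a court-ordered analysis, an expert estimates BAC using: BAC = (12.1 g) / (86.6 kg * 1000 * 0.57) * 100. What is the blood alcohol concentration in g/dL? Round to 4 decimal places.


Applying the Widmark formula:
BAC = (dose_g / (body_wt * 1000 * r)) * 100
Denominator = 86.6 * 1000 * 0.57 = 49362
BAC = (12.1 / 49362) * 100
BAC = 0.0245 g/dL

0.0245


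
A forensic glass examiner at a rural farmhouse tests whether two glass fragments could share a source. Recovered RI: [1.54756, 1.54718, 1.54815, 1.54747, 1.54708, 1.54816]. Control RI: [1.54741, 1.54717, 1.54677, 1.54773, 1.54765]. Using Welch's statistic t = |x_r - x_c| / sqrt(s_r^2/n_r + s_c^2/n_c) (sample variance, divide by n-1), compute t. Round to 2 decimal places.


Welch's t-criterion for glass RI comparison:
Recovered mean = sum / n_r = 9.2856 / 6 = 1.5476
Control mean = sum / n_c = 7.73673 / 5 = 1.547346
Recovered sample variance s_r^2 = 2.1628e-07
Control sample variance s_c^2 = 1.5168e-07
Welch SE (unpooled) = sqrt(s_r^2/n_r + s_c^2/n_c) = sqrt(3.60467e-08 + 3.0336e-08) = sqrt(6.63827e-08) = 0.000257648
|mean_r - mean_c| = 0.000254
t = 0.000254 / 0.000257648 = 0.99

0.99


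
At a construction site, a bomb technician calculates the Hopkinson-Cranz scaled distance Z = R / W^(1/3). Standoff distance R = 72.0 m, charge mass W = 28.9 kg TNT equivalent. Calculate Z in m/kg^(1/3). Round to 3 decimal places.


Scaled distance calculation:
W^(1/3) = 28.9^(1/3) = 3.068781
Z = R / W^(1/3) = 72.0 / 3.068781
Z = 23.462 m/kg^(1/3)

23.462


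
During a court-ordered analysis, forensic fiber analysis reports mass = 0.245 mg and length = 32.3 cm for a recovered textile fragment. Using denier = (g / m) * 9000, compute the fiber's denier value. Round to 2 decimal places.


Denier calculation:
Mass in grams = 0.245 mg / 1000 = 0.000245 g
Length in meters = 32.3 cm / 100 = 0.323 m
Linear density = mass / length = 0.000245 / 0.323 = 0.00075851 g/m
Denier = (g/m) * 9000 = 0.00075851 * 9000 = 6.83

6.83


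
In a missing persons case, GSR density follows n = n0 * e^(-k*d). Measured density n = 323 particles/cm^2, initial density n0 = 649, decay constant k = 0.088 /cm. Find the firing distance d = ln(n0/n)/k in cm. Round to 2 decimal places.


GSR distance calculation:
n0/n = 649 / 323 = 2.009288
ln(n0/n) = 0.69778
d = 0.69778 / 0.088 = 7.93 cm

7.93


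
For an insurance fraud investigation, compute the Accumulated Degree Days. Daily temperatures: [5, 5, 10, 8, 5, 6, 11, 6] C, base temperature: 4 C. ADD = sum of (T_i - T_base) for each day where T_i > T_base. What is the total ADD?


Computing ADD day by day:
Day 1: max(0, 5 - 4) = 1
Day 2: max(0, 5 - 4) = 1
Day 3: max(0, 10 - 4) = 6
Day 4: max(0, 8 - 4) = 4
Day 5: max(0, 5 - 4) = 1
Day 6: max(0, 6 - 4) = 2
Day 7: max(0, 11 - 4) = 7
Day 8: max(0, 6 - 4) = 2
Total ADD = 24

24


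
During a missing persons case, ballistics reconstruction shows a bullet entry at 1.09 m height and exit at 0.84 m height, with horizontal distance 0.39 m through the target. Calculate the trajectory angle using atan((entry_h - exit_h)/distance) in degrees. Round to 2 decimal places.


Bullet trajectory angle:
Height difference = 1.09 - 0.84 = 0.25 m
angle = atan(0.25 / 0.39)
angle = atan(0.641026)
angle = 32.66 degrees

32.66


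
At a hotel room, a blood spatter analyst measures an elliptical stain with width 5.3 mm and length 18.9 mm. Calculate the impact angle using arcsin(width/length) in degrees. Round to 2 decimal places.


Blood spatter impact angle calculation:
width / length = 5.3 / 18.9 = 0.280423
angle = arcsin(0.280423)
angle = 16.29 degrees

16.29
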